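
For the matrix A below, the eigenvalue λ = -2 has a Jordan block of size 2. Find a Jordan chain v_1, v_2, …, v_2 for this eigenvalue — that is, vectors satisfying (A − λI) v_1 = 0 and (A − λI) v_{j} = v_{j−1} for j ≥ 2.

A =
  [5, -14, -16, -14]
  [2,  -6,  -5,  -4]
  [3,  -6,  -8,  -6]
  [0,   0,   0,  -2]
A Jordan chain for λ = -2 of length 2:
v_1 = (-2, -1, 0, 0)ᵀ
v_2 = (2, 0, 1, 0)ᵀ

Let N = A − (-2)·I. We want v_2 with N^2 v_2 = 0 but N^1 v_2 ≠ 0; then v_{j-1} := N · v_j for j = 2, …, 2.

Pick v_2 = (2, 0, 1, 0)ᵀ.
Then v_1 = N · v_2 = (-2, -1, 0, 0)ᵀ.

Sanity check: (A − (-2)·I) v_1 = (0, 0, 0, 0)ᵀ = 0. ✓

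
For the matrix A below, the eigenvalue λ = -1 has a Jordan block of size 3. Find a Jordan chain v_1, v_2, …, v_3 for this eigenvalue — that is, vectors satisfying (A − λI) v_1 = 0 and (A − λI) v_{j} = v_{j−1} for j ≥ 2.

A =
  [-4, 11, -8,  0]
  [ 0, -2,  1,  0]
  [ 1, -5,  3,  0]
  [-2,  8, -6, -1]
A Jordan chain for λ = -1 of length 3:
v_1 = (1, 1, 1, 0)ᵀ
v_2 = (-3, 0, 1, -2)ᵀ
v_3 = (1, 0, 0, 0)ᵀ

Let N = A − (-1)·I. We want v_3 with N^3 v_3 = 0 but N^2 v_3 ≠ 0; then v_{j-1} := N · v_j for j = 3, …, 2.

Pick v_3 = (1, 0, 0, 0)ᵀ.
Then v_2 = N · v_3 = (-3, 0, 1, -2)ᵀ.
Then v_1 = N · v_2 = (1, 1, 1, 0)ᵀ.

Sanity check: (A − (-1)·I) v_1 = (0, 0, 0, 0)ᵀ = 0. ✓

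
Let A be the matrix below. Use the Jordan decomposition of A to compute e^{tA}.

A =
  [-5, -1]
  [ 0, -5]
e^{tA} =
  [exp(-5*t), -t*exp(-5*t)]
  [0, exp(-5*t)]

Strategy: write A = P · J · P⁻¹ where J is a Jordan canonical form, so e^{tA} = P · e^{tJ} · P⁻¹, and e^{tJ} can be computed block-by-block.

A has Jordan form
J =
  [-5,  1]
  [ 0, -5]
(up to reordering of blocks).

Per-block formulas:
  For a 2×2 Jordan block J_2(-5): exp(t · J_2(-5)) = e^(-5t)·(I + t·N), where N is the 2×2 nilpotent shift.

After assembling e^{tJ} and conjugating by P, we get:

e^{tA} =
  [exp(-5*t), -t*exp(-5*t)]
  [0, exp(-5*t)]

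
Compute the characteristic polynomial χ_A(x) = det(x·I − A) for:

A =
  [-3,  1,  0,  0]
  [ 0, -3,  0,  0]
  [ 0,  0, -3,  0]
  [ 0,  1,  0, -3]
x^4 + 12*x^3 + 54*x^2 + 108*x + 81

Expanding det(x·I − A) (e.g. by cofactor expansion or by noting that A is similar to its Jordan form J, which has the same characteristic polynomial as A) gives
  χ_A(x) = x^4 + 12*x^3 + 54*x^2 + 108*x + 81
which factors as (x + 3)^4. The eigenvalues (with algebraic multiplicities) are λ = -3 with multiplicity 4.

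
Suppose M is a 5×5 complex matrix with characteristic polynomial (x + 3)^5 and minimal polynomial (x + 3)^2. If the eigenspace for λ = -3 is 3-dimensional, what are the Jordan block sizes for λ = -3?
Block sizes for λ = -3: [2, 2, 1]

Step 1 — from the characteristic polynomial, algebraic multiplicity of λ = -3 is 5. From dim ker(M − (-3)·I) = 3, there are exactly 3 Jordan blocks for λ = -3.
Step 2 — from the minimal polynomial, the factor (x + 3)^2 tells us the largest block for λ = -3 has size 2.
Step 3 — with total size 5, 3 blocks, and largest block 2, the block sizes (in nonincreasing order) are [2, 2, 1].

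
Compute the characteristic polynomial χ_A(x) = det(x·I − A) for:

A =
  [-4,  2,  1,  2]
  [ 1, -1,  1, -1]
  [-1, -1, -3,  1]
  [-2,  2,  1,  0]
x^4 + 8*x^3 + 24*x^2 + 32*x + 16

Expanding det(x·I − A) (e.g. by cofactor expansion or by noting that A is similar to its Jordan form J, which has the same characteristic polynomial as A) gives
  χ_A(x) = x^4 + 8*x^3 + 24*x^2 + 32*x + 16
which factors as (x + 2)^4. The eigenvalues (with algebraic multiplicities) are λ = -2 with multiplicity 4.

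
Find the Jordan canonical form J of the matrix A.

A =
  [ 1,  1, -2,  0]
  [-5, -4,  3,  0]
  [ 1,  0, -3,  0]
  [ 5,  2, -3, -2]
J_3(-2) ⊕ J_1(-2)

The characteristic polynomial is
  det(x·I − A) = x^4 + 8*x^3 + 24*x^2 + 32*x + 16 = (x + 2)^4

Eigenvalues and multiplicities (the geometric multiplicity of λ is n − rank(A − λI), which equals the number of Jordan blocks for λ):
  λ = -2: algebraic multiplicity = 4, geometric multiplicity = 2

Determining the block sizes for each eigenvalue:
  λ = -2: with am = 4 and gm = 2, the partition is not yet determined (e.g. several partitions of 4 into 2 parts exist). Let N = A − (-2)·I. Computing rank(N^1) = 2, rank(N^2) = 1, rank(N^3) = 0; the number of blocks of size ≥ j is rank(N^{j−1}) − rank(N^j), giving [2, 1, 1]. So we have 1 block(s) of size 3, 1 block(s) of size 1 → block sizes [3, 1]

Assembling the blocks gives a Jordan form
J =
  [-2,  1,  0,  0]
  [ 0, -2,  1,  0]
  [ 0,  0, -2,  0]
  [ 0,  0,  0, -2]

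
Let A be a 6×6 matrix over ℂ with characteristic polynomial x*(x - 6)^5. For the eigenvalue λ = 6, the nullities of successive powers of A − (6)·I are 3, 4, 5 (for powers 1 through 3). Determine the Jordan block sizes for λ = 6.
Block sizes for λ = 6: [3, 1, 1]

From the dimensions of kernels of powers, the number of Jordan blocks of size at least j is d_j − d_{j−1} where d_j = dim ker(N^j) (with d_0 = 0). Computing the differences gives [3, 1, 1].
The number of blocks of size exactly k is (#blocks of size ≥ k) − (#blocks of size ≥ k + 1), so the partition is: 2 block(s) of size 1, 1 block(s) of size 3.
In nonincreasing order the block sizes are [3, 1, 1].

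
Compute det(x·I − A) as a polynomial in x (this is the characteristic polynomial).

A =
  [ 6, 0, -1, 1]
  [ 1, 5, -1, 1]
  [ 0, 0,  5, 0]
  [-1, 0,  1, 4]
x^4 - 20*x^3 + 150*x^2 - 500*x + 625

Expanding det(x·I − A) (e.g. by cofactor expansion or by noting that A is similar to its Jordan form J, which has the same characteristic polynomial as A) gives
  χ_A(x) = x^4 - 20*x^3 + 150*x^2 - 500*x + 625
which factors as (x - 5)^4. The eigenvalues (with algebraic multiplicities) are λ = 5 with multiplicity 4.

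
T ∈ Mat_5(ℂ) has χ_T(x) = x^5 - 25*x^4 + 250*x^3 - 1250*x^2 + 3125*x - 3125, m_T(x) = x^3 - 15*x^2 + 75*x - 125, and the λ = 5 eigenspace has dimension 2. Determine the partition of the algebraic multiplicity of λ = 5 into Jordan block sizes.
Block sizes for λ = 5: [3, 2]

Step 1 — from the characteristic polynomial, algebraic multiplicity of λ = 5 is 5. From dim ker(T − (5)·I) = 2, there are exactly 2 Jordan blocks for λ = 5.
Step 2 — from the minimal polynomial, the factor (x − 5)^3 tells us the largest block for λ = 5 has size 3.
Step 3 — with total size 5, 2 blocks, and largest block 3, the block sizes (in nonincreasing order) are [3, 2].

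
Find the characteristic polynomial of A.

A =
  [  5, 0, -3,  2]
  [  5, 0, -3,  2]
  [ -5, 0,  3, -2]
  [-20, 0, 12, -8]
x^4

Expanding det(x·I − A) (e.g. by cofactor expansion or by noting that A is similar to its Jordan form J, which has the same characteristic polynomial as A) gives
  χ_A(x) = x^4
which factors as x^4. The eigenvalues (with algebraic multiplicities) are λ = 0 with multiplicity 4.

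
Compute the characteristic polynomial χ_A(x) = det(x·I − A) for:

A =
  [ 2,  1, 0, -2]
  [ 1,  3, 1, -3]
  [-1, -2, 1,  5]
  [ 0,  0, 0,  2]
x^4 - 8*x^3 + 24*x^2 - 32*x + 16

Expanding det(x·I − A) (e.g. by cofactor expansion or by noting that A is similar to its Jordan form J, which has the same characteristic polynomial as A) gives
  χ_A(x) = x^4 - 8*x^3 + 24*x^2 - 32*x + 16
which factors as (x - 2)^4. The eigenvalues (with algebraic multiplicities) are λ = 2 with multiplicity 4.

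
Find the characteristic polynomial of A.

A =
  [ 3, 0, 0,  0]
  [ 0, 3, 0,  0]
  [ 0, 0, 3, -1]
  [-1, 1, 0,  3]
x^4 - 12*x^3 + 54*x^2 - 108*x + 81

Expanding det(x·I − A) (e.g. by cofactor expansion or by noting that A is similar to its Jordan form J, which has the same characteristic polynomial as A) gives
  χ_A(x) = x^4 - 12*x^3 + 54*x^2 - 108*x + 81
which factors as (x - 3)^4. The eigenvalues (with algebraic multiplicities) are λ = 3 with multiplicity 4.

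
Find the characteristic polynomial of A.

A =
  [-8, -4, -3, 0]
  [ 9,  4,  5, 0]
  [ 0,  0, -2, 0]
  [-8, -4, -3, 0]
x^4 + 6*x^3 + 12*x^2 + 8*x

Expanding det(x·I − A) (e.g. by cofactor expansion or by noting that A is similar to its Jordan form J, which has the same characteristic polynomial as A) gives
  χ_A(x) = x^4 + 6*x^3 + 12*x^2 + 8*x
which factors as x*(x + 2)^3. The eigenvalues (with algebraic multiplicities) are λ = -2 with multiplicity 3, λ = 0 with multiplicity 1.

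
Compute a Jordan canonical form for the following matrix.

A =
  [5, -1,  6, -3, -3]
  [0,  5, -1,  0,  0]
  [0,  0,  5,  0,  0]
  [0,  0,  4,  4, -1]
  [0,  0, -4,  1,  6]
J_3(5) ⊕ J_2(5)

The characteristic polynomial is
  det(x·I − A) = x^5 - 25*x^4 + 250*x^3 - 1250*x^2 + 3125*x - 3125 = (x - 5)^5

Eigenvalues and multiplicities (the geometric multiplicity of λ is n − rank(A − λI), which equals the number of Jordan blocks for λ):
  λ = 5: algebraic multiplicity = 5, geometric multiplicity = 2

Determining the block sizes for each eigenvalue:
  λ = 5: with am = 5 and gm = 2, the partition is not yet determined (e.g. several partitions of 5 into 2 parts exist). Let N = A − (5)·I. Computing rank(N^1) = 3, rank(N^2) = 1, rank(N^3) = 0; the number of blocks of size ≥ j is rank(N^{j−1}) − rank(N^j), giving [2, 2, 1]. So we have 1 block(s) of size 3, 1 block(s) of size 2 → block sizes [3, 2]

Assembling the blocks gives a Jordan form
J =
  [5, 1, 0, 0, 0]
  [0, 5, 1, 0, 0]
  [0, 0, 5, 0, 0]
  [0, 0, 0, 5, 1]
  [0, 0, 0, 0, 5]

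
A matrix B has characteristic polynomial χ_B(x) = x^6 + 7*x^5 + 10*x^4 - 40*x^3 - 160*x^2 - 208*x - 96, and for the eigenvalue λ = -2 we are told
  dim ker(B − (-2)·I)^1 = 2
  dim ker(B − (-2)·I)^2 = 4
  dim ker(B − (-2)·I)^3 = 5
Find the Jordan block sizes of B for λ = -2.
Block sizes for λ = -2: [3, 2]

From the dimensions of kernels of powers, the number of Jordan blocks of size at least j is d_j − d_{j−1} where d_j = dim ker(N^j) (with d_0 = 0). Computing the differences gives [2, 2, 1].
The number of blocks of size exactly k is (#blocks of size ≥ k) − (#blocks of size ≥ k + 1), so the partition is: 1 block(s) of size 2, 1 block(s) of size 3.
In nonincreasing order the block sizes are [3, 2].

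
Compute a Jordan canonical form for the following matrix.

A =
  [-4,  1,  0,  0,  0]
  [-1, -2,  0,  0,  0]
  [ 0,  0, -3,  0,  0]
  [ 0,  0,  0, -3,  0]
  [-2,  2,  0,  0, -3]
J_2(-3) ⊕ J_1(-3) ⊕ J_1(-3) ⊕ J_1(-3)

The characteristic polynomial is
  det(x·I − A) = x^5 + 15*x^4 + 90*x^3 + 270*x^2 + 405*x + 243 = (x + 3)^5

Eigenvalues and multiplicities (the geometric multiplicity of λ is n − rank(A − λI), which equals the number of Jordan blocks for λ):
  λ = -3: algebraic multiplicity = 5, geometric multiplicity = 4

Determining the block sizes for each eigenvalue:
  λ = -3: 4 blocks summing to 5 forces exactly one block of size 2 and the rest size 1 → block sizes [2, 1, 1, 1]

Assembling the blocks gives a Jordan form
J =
  [-3,  1,  0,  0,  0]
  [ 0, -3,  0,  0,  0]
  [ 0,  0, -3,  0,  0]
  [ 0,  0,  0, -3,  0]
  [ 0,  0,  0,  0, -3]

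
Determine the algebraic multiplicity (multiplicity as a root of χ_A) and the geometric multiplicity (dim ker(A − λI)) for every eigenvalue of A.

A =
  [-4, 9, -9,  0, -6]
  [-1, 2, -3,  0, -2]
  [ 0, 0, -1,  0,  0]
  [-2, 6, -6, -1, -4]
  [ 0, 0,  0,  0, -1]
λ = -1: alg = 5, geom = 4

Step 1 — factor the characteristic polynomial to read off the algebraic multiplicities:
  χ_A(x) = (x + 1)^5

Step 2 — compute geometric multiplicities via the rank-nullity identity g(λ) = n − rank(A − λI):
  rank(A − (-1)·I) = 1, so dim ker(A − (-1)·I) = n − 1 = 4

Summary:
  λ = -1: algebraic multiplicity = 5, geometric multiplicity = 4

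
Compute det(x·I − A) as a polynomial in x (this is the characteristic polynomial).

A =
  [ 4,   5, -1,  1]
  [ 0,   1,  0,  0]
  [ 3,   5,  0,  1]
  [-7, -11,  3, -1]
x^4 - 4*x^3 + 6*x^2 - 4*x + 1

Expanding det(x·I − A) (e.g. by cofactor expansion or by noting that A is similar to its Jordan form J, which has the same characteristic polynomial as A) gives
  χ_A(x) = x^4 - 4*x^3 + 6*x^2 - 4*x + 1
which factors as (x - 1)^4. The eigenvalues (with algebraic multiplicities) are λ = 1 with multiplicity 4.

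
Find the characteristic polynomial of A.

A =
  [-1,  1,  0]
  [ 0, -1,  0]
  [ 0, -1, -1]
x^3 + 3*x^2 + 3*x + 1

Expanding det(x·I − A) (e.g. by cofactor expansion or by noting that A is similar to its Jordan form J, which has the same characteristic polynomial as A) gives
  χ_A(x) = x^3 + 3*x^2 + 3*x + 1
which factors as (x + 1)^3. The eigenvalues (with algebraic multiplicities) are λ = -1 with multiplicity 3.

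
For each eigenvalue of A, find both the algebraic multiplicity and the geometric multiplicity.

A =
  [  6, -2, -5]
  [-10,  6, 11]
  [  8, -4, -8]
λ = 0: alg = 1, geom = 1; λ = 2: alg = 2, geom = 1

Step 1 — factor the characteristic polynomial to read off the algebraic multiplicities:
  χ_A(x) = x*(x - 2)^2

Step 2 — compute geometric multiplicities via the rank-nullity identity g(λ) = n − rank(A − λI):
  rank(A − (0)·I) = 2, so dim ker(A − (0)·I) = n − 2 = 1
  rank(A − (2)·I) = 2, so dim ker(A − (2)·I) = n − 2 = 1

Summary:
  λ = 0: algebraic multiplicity = 1, geometric multiplicity = 1
  λ = 2: algebraic multiplicity = 2, geometric multiplicity = 1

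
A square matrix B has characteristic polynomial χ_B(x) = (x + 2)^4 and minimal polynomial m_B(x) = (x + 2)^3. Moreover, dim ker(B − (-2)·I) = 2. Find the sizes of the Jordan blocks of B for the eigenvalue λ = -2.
Block sizes for λ = -2: [3, 1]

Step 1 — from the characteristic polynomial, algebraic multiplicity of λ = -2 is 4. From dim ker(B − (-2)·I) = 2, there are exactly 2 Jordan blocks for λ = -2.
Step 2 — from the minimal polynomial, the factor (x + 2)^3 tells us the largest block for λ = -2 has size 3.
Step 3 — with total size 4, 2 blocks, and largest block 3, the block sizes (in nonincreasing order) are [3, 1].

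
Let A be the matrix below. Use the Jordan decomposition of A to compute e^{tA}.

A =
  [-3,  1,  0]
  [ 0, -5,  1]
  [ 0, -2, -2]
e^{tA} =
  [exp(-3*t), -t*exp(-3*t) + 2*exp(-3*t) - 2*exp(-4*t), t*exp(-3*t) - exp(-3*t) + exp(-4*t)]
  [0, -exp(-3*t) + 2*exp(-4*t), exp(-3*t) - exp(-4*t)]
  [0, -2*exp(-3*t) + 2*exp(-4*t), 2*exp(-3*t) - exp(-4*t)]

Strategy: write A = P · J · P⁻¹ where J is a Jordan canonical form, so e^{tA} = P · e^{tJ} · P⁻¹, and e^{tJ} can be computed block-by-block.

A has Jordan form
J =
  [-4,  0,  0]
  [ 0, -3,  1]
  [ 0,  0, -3]
(up to reordering of blocks).

Per-block formulas:
  For a 2×2 Jordan block J_2(-3): exp(t · J_2(-3)) = e^(-3t)·(I + t·N), where N is the 2×2 nilpotent shift.
  For a 1×1 block at λ = -4: exp(t · [-4]) = [e^(-4t)].

After assembling e^{tJ} and conjugating by P, we get:

e^{tA} =
  [exp(-3*t), -t*exp(-3*t) + 2*exp(-3*t) - 2*exp(-4*t), t*exp(-3*t) - exp(-3*t) + exp(-4*t)]
  [0, -exp(-3*t) + 2*exp(-4*t), exp(-3*t) - exp(-4*t)]
  [0, -2*exp(-3*t) + 2*exp(-4*t), 2*exp(-3*t) - exp(-4*t)]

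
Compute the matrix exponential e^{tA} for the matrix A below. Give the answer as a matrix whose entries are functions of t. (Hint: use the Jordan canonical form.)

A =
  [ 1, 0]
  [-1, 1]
e^{tA} =
  [exp(t), 0]
  [-t*exp(t), exp(t)]

Strategy: write A = P · J · P⁻¹ where J is a Jordan canonical form, so e^{tA} = P · e^{tJ} · P⁻¹, and e^{tJ} can be computed block-by-block.

A has Jordan form
J =
  [1, 1]
  [0, 1]
(up to reordering of blocks).

Per-block formulas:
  For a 2×2 Jordan block J_2(1): exp(t · J_2(1)) = e^(1t)·(I + t·N), where N is the 2×2 nilpotent shift.

After assembling e^{tJ} and conjugating by P, we get:

e^{tA} =
  [exp(t), 0]
  [-t*exp(t), exp(t)]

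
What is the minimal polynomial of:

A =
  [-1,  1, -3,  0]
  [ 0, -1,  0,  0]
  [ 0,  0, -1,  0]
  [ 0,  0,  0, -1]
x^2 + 2*x + 1

The characteristic polynomial is χ_A(x) = (x + 1)^4, so the eigenvalues are known. The minimal polynomial is
  m_A(x) = Π_λ (x − λ)^{k_λ}
where k_λ is the size of the *largest* Jordan block for λ (equivalently, the smallest k with (A − λI)^k v = 0 for every generalised eigenvector v of λ).

  λ = -1: largest Jordan block has size 2, contributing (x + 1)^2

So m_A(x) = (x + 1)^2 = x^2 + 2*x + 1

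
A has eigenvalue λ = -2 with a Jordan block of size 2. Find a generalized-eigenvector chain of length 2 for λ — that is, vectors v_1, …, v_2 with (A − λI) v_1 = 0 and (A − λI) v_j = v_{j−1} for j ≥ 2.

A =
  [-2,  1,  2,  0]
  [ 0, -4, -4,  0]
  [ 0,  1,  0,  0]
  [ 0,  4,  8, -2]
A Jordan chain for λ = -2 of length 2:
v_1 = (1, -2, 1, 4)ᵀ
v_2 = (0, 1, 0, 0)ᵀ

Let N = A − (-2)·I. We want v_2 with N^2 v_2 = 0 but N^1 v_2 ≠ 0; then v_{j-1} := N · v_j for j = 2, …, 2.

Pick v_2 = (0, 1, 0, 0)ᵀ.
Then v_1 = N · v_2 = (1, -2, 1, 4)ᵀ.

Sanity check: (A − (-2)·I) v_1 = (0, 0, 0, 0)ᵀ = 0. ✓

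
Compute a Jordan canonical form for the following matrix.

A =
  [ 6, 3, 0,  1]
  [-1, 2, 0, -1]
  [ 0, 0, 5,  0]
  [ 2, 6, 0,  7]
J_2(5) ⊕ J_1(5) ⊕ J_1(5)

The characteristic polynomial is
  det(x·I − A) = x^4 - 20*x^3 + 150*x^2 - 500*x + 625 = (x - 5)^4

Eigenvalues and multiplicities (the geometric multiplicity of λ is n − rank(A − λI), which equals the number of Jordan blocks for λ):
  λ = 5: algebraic multiplicity = 4, geometric multiplicity = 3

Determining the block sizes for each eigenvalue:
  λ = 5: 3 blocks summing to 4 forces exactly one block of size 2 and the rest size 1 → block sizes [2, 1, 1]

Assembling the blocks gives a Jordan form
J =
  [5, 1, 0, 0]
  [0, 5, 0, 0]
  [0, 0, 5, 0]
  [0, 0, 0, 5]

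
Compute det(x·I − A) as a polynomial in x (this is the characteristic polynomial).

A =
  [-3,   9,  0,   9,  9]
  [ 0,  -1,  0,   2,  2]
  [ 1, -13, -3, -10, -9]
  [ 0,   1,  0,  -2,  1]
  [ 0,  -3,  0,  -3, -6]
x^5 + 15*x^4 + 90*x^3 + 270*x^2 + 405*x + 243

Expanding det(x·I − A) (e.g. by cofactor expansion or by noting that A is similar to its Jordan form J, which has the same characteristic polynomial as A) gives
  χ_A(x) = x^5 + 15*x^4 + 90*x^3 + 270*x^2 + 405*x + 243
which factors as (x + 3)^5. The eigenvalues (with algebraic multiplicities) are λ = -3 with multiplicity 5.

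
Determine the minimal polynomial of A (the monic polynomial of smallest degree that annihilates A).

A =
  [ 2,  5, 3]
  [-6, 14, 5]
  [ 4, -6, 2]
x^3 - 18*x^2 + 108*x - 216

The characteristic polynomial is χ_A(x) = (x - 6)^3, so the eigenvalues are known. The minimal polynomial is
  m_A(x) = Π_λ (x − λ)^{k_λ}
where k_λ is the size of the *largest* Jordan block for λ (equivalently, the smallest k with (A − λI)^k v = 0 for every generalised eigenvector v of λ).

  λ = 6: largest Jordan block has size 3, contributing (x − 6)^3

So m_A(x) = (x - 6)^3 = x^3 - 18*x^2 + 108*x - 216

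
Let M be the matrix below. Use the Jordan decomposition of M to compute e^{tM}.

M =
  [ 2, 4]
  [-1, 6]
e^{tM} =
  [-2*t*exp(4*t) + exp(4*t), 4*t*exp(4*t)]
  [-t*exp(4*t), 2*t*exp(4*t) + exp(4*t)]

Strategy: write M = P · J · P⁻¹ where J is a Jordan canonical form, so e^{tM} = P · e^{tJ} · P⁻¹, and e^{tJ} can be computed block-by-block.

M has Jordan form
J =
  [4, 1]
  [0, 4]
(up to reordering of blocks).

Per-block formulas:
  For a 2×2 Jordan block J_2(4): exp(t · J_2(4)) = e^(4t)·(I + t·N), where N is the 2×2 nilpotent shift.

After assembling e^{tJ} and conjugating by P, we get:

e^{tM} =
  [-2*t*exp(4*t) + exp(4*t), 4*t*exp(4*t)]
  [-t*exp(4*t), 2*t*exp(4*t) + exp(4*t)]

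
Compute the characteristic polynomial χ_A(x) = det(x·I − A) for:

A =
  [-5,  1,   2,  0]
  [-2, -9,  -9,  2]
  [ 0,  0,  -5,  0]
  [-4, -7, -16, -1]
x^4 + 20*x^3 + 150*x^2 + 500*x + 625

Expanding det(x·I − A) (e.g. by cofactor expansion or by noting that A is similar to its Jordan form J, which has the same characteristic polynomial as A) gives
  χ_A(x) = x^4 + 20*x^3 + 150*x^2 + 500*x + 625
which factors as (x + 5)^4. The eigenvalues (with algebraic multiplicities) are λ = -5 with multiplicity 4.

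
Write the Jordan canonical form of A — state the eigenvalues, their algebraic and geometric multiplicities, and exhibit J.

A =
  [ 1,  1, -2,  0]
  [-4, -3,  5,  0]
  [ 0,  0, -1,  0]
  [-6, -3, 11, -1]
J_3(-1) ⊕ J_1(-1)

The characteristic polynomial is
  det(x·I − A) = x^4 + 4*x^3 + 6*x^2 + 4*x + 1 = (x + 1)^4

Eigenvalues and multiplicities (the geometric multiplicity of λ is n − rank(A − λI), which equals the number of Jordan blocks for λ):
  λ = -1: algebraic multiplicity = 4, geometric multiplicity = 2

Determining the block sizes for each eigenvalue:
  λ = -1: with am = 4 and gm = 2, the partition is not yet determined (e.g. several partitions of 4 into 2 parts exist). Let N = A − (-1)·I. Computing rank(N^1) = 2, rank(N^2) = 1, rank(N^3) = 0; the number of blocks of size ≥ j is rank(N^{j−1}) − rank(N^j), giving [2, 1, 1]. So we have 1 block(s) of size 3, 1 block(s) of size 1 → block sizes [3, 1]

Assembling the blocks gives a Jordan form
J =
  [-1,  1,  0,  0]
  [ 0, -1,  1,  0]
  [ 0,  0, -1,  0]
  [ 0,  0,  0, -1]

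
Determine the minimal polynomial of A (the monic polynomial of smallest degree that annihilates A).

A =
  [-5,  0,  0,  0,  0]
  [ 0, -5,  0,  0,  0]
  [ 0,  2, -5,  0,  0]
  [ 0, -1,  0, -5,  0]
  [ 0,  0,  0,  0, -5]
x^2 + 10*x + 25

The characteristic polynomial is χ_A(x) = (x + 5)^5, so the eigenvalues are known. The minimal polynomial is
  m_A(x) = Π_λ (x − λ)^{k_λ}
where k_λ is the size of the *largest* Jordan block for λ (equivalently, the smallest k with (A − λI)^k v = 0 for every generalised eigenvector v of λ).

  λ = -5: largest Jordan block has size 2, contributing (x + 5)^2

So m_A(x) = (x + 5)^2 = x^2 + 10*x + 25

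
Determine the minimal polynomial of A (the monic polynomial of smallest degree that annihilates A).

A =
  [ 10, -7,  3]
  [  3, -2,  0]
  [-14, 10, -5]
x^3 - 3*x^2 + 3*x - 1

The characteristic polynomial is χ_A(x) = (x - 1)^3, so the eigenvalues are known. The minimal polynomial is
  m_A(x) = Π_λ (x − λ)^{k_λ}
where k_λ is the size of the *largest* Jordan block for λ (equivalently, the smallest k with (A − λI)^k v = 0 for every generalised eigenvector v of λ).

  λ = 1: largest Jordan block has size 3, contributing (x − 1)^3

So m_A(x) = (x - 1)^3 = x^3 - 3*x^2 + 3*x - 1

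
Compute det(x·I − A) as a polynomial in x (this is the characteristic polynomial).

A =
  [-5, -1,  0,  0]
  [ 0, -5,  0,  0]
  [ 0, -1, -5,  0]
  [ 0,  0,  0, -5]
x^4 + 20*x^3 + 150*x^2 + 500*x + 625

Expanding det(x·I − A) (e.g. by cofactor expansion or by noting that A is similar to its Jordan form J, which has the same characteristic polynomial as A) gives
  χ_A(x) = x^4 + 20*x^3 + 150*x^2 + 500*x + 625
which factors as (x + 5)^4. The eigenvalues (with algebraic multiplicities) are λ = -5 with multiplicity 4.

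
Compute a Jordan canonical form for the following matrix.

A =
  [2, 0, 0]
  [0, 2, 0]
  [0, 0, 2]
J_1(2) ⊕ J_1(2) ⊕ J_1(2)

The characteristic polynomial is
  det(x·I − A) = x^3 - 6*x^2 + 12*x - 8 = (x - 2)^3

Eigenvalues and multiplicities (the geometric multiplicity of λ is n − rank(A − λI), which equals the number of Jordan blocks for λ):
  λ = 2: algebraic multiplicity = 3, geometric multiplicity = 3

Determining the block sizes for each eigenvalue:
  λ = 2: gm = am = 3, so every block has size 1 → block sizes [1, 1, 1]

Assembling the blocks gives a Jordan form
J =
  [2, 0, 0]
  [0, 2, 0]
  [0, 0, 2]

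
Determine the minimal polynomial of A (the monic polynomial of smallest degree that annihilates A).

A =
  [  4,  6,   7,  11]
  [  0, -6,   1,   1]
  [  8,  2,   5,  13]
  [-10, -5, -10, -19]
x^3 + 12*x^2 + 48*x + 64

The characteristic polynomial is χ_A(x) = (x + 4)^4, so the eigenvalues are known. The minimal polynomial is
  m_A(x) = Π_λ (x − λ)^{k_λ}
where k_λ is the size of the *largest* Jordan block for λ (equivalently, the smallest k with (A − λI)^k v = 0 for every generalised eigenvector v of λ).

  λ = -4: largest Jordan block has size 3, contributing (x + 4)^3

So m_A(x) = (x + 4)^3 = x^3 + 12*x^2 + 48*x + 64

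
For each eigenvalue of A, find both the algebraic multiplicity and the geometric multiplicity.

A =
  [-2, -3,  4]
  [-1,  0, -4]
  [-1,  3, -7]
λ = -3: alg = 3, geom = 2

Step 1 — factor the characteristic polynomial to read off the algebraic multiplicities:
  χ_A(x) = (x + 3)^3

Step 2 — compute geometric multiplicities via the rank-nullity identity g(λ) = n − rank(A − λI):
  rank(A − (-3)·I) = 1, so dim ker(A − (-3)·I) = n − 1 = 2

Summary:
  λ = -3: algebraic multiplicity = 3, geometric multiplicity = 2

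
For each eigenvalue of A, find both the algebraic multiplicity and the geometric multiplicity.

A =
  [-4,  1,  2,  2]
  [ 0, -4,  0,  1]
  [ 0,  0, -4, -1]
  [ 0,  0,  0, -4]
λ = -4: alg = 4, geom = 2

Step 1 — factor the characteristic polynomial to read off the algebraic multiplicities:
  χ_A(x) = (x + 4)^4

Step 2 — compute geometric multiplicities via the rank-nullity identity g(λ) = n − rank(A − λI):
  rank(A − (-4)·I) = 2, so dim ker(A − (-4)·I) = n − 2 = 2

Summary:
  λ = -4: algebraic multiplicity = 4, geometric multiplicity = 2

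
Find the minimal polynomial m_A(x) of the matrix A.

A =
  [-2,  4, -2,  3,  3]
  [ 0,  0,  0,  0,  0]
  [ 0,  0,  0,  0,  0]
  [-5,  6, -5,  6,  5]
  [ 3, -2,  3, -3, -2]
x^2 - x

The characteristic polynomial is χ_A(x) = x^3*(x - 1)^2, so the eigenvalues are known. The minimal polynomial is
  m_A(x) = Π_λ (x − λ)^{k_λ}
where k_λ is the size of the *largest* Jordan block for λ (equivalently, the smallest k with (A − λI)^k v = 0 for every generalised eigenvector v of λ).

  λ = 0: largest Jordan block has size 1, contributing (x − 0)
  λ = 1: largest Jordan block has size 1, contributing (x − 1)

So m_A(x) = x*(x - 1) = x^2 - x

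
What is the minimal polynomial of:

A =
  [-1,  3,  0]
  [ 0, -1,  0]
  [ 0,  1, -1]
x^2 + 2*x + 1

The characteristic polynomial is χ_A(x) = (x + 1)^3, so the eigenvalues are known. The minimal polynomial is
  m_A(x) = Π_λ (x − λ)^{k_λ}
where k_λ is the size of the *largest* Jordan block for λ (equivalently, the smallest k with (A − λI)^k v = 0 for every generalised eigenvector v of λ).

  λ = -1: largest Jordan block has size 2, contributing (x + 1)^2

So m_A(x) = (x + 1)^2 = x^2 + 2*x + 1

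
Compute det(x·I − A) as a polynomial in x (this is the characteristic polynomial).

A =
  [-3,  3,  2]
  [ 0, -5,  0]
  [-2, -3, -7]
x^3 + 15*x^2 + 75*x + 125

Expanding det(x·I − A) (e.g. by cofactor expansion or by noting that A is similar to its Jordan form J, which has the same characteristic polynomial as A) gives
  χ_A(x) = x^3 + 15*x^2 + 75*x + 125
which factors as (x + 5)^3. The eigenvalues (with algebraic multiplicities) are λ = -5 with multiplicity 3.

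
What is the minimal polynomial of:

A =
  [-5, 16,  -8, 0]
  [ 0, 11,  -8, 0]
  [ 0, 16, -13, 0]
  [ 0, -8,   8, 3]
x^2 + 2*x - 15

The characteristic polynomial is χ_A(x) = (x - 3)^2*(x + 5)^2, so the eigenvalues are known. The minimal polynomial is
  m_A(x) = Π_λ (x − λ)^{k_λ}
where k_λ is the size of the *largest* Jordan block for λ (equivalently, the smallest k with (A − λI)^k v = 0 for every generalised eigenvector v of λ).

  λ = -5: largest Jordan block has size 1, contributing (x + 5)
  λ = 3: largest Jordan block has size 1, contributing (x − 3)

So m_A(x) = (x - 3)*(x + 5) = x^2 + 2*x - 15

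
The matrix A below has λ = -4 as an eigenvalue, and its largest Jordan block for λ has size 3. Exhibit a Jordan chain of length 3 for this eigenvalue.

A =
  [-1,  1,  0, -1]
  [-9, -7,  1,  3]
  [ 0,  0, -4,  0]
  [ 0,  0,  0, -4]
A Jordan chain for λ = -4 of length 3:
v_1 = (1, -3, 0, 0)ᵀ
v_2 = (0, 1, 0, 0)ᵀ
v_3 = (0, 0, 1, 0)ᵀ

Let N = A − (-4)·I. We want v_3 with N^3 v_3 = 0 but N^2 v_3 ≠ 0; then v_{j-1} := N · v_j for j = 3, …, 2.

Pick v_3 = (0, 0, 1, 0)ᵀ.
Then v_2 = N · v_3 = (0, 1, 0, 0)ᵀ.
Then v_1 = N · v_2 = (1, -3, 0, 0)ᵀ.

Sanity check: (A − (-4)·I) v_1 = (0, 0, 0, 0)ᵀ = 0. ✓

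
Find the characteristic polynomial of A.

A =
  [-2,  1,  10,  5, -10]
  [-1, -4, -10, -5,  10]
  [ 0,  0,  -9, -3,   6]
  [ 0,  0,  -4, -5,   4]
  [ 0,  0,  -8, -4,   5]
x^5 + 15*x^4 + 90*x^3 + 270*x^2 + 405*x + 243

Expanding det(x·I − A) (e.g. by cofactor expansion or by noting that A is similar to its Jordan form J, which has the same characteristic polynomial as A) gives
  χ_A(x) = x^5 + 15*x^4 + 90*x^3 + 270*x^2 + 405*x + 243
which factors as (x + 3)^5. The eigenvalues (with algebraic multiplicities) are λ = -3 with multiplicity 5.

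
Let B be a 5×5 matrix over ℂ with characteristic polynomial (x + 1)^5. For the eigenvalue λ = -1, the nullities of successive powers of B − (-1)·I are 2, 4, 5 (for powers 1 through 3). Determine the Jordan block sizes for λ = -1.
Block sizes for λ = -1: [3, 2]

From the dimensions of kernels of powers, the number of Jordan blocks of size at least j is d_j − d_{j−1} where d_j = dim ker(N^j) (with d_0 = 0). Computing the differences gives [2, 2, 1].
The number of blocks of size exactly k is (#blocks of size ≥ k) − (#blocks of size ≥ k + 1), so the partition is: 1 block(s) of size 2, 1 block(s) of size 3.
In nonincreasing order the block sizes are [3, 2].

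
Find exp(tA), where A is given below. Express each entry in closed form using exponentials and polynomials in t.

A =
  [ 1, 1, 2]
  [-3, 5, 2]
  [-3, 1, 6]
e^{tA} =
  [-3*t*exp(4*t) + exp(4*t), t*exp(4*t), 2*t*exp(4*t)]
  [-3*t*exp(4*t), t*exp(4*t) + exp(4*t), 2*t*exp(4*t)]
  [-3*t*exp(4*t), t*exp(4*t), 2*t*exp(4*t) + exp(4*t)]

Strategy: write A = P · J · P⁻¹ where J is a Jordan canonical form, so e^{tA} = P · e^{tJ} · P⁻¹, and e^{tJ} can be computed block-by-block.

A has Jordan form
J =
  [4, 1, 0]
  [0, 4, 0]
  [0, 0, 4]
(up to reordering of blocks).

Per-block formulas:
  For a 1×1 block at λ = 4: exp(t · [4]) = [e^(4t)].
  For a 2×2 Jordan block J_2(4): exp(t · J_2(4)) = e^(4t)·(I + t·N), where N is the 2×2 nilpotent shift.

After assembling e^{tJ} and conjugating by P, we get:

e^{tA} =
  [-3*t*exp(4*t) + exp(4*t), t*exp(4*t), 2*t*exp(4*t)]
  [-3*t*exp(4*t), t*exp(4*t) + exp(4*t), 2*t*exp(4*t)]
  [-3*t*exp(4*t), t*exp(4*t), 2*t*exp(4*t) + exp(4*t)]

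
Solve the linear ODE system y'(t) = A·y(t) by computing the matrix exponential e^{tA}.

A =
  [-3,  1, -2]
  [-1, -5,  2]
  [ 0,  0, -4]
e^{tA} =
  [t*exp(-4*t) + exp(-4*t), t*exp(-4*t), -2*t*exp(-4*t)]
  [-t*exp(-4*t), -t*exp(-4*t) + exp(-4*t), 2*t*exp(-4*t)]
  [0, 0, exp(-4*t)]

Strategy: write A = P · J · P⁻¹ where J is a Jordan canonical form, so e^{tA} = P · e^{tJ} · P⁻¹, and e^{tJ} can be computed block-by-block.

A has Jordan form
J =
  [-4,  1,  0]
  [ 0, -4,  0]
  [ 0,  0, -4]
(up to reordering of blocks).

Per-block formulas:
  For a 1×1 block at λ = -4: exp(t · [-4]) = [e^(-4t)].
  For a 2×2 Jordan block J_2(-4): exp(t · J_2(-4)) = e^(-4t)·(I + t·N), where N is the 2×2 nilpotent shift.

After assembling e^{tJ} and conjugating by P, we get:

e^{tA} =
  [t*exp(-4*t) + exp(-4*t), t*exp(-4*t), -2*t*exp(-4*t)]
  [-t*exp(-4*t), -t*exp(-4*t) + exp(-4*t), 2*t*exp(-4*t)]
  [0, 0, exp(-4*t)]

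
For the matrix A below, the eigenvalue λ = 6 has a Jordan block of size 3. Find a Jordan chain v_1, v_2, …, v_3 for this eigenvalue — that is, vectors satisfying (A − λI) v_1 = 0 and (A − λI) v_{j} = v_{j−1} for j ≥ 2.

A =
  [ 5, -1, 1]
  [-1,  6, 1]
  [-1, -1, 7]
A Jordan chain for λ = 6 of length 3:
v_1 = (1, 0, 1)ᵀ
v_2 = (-1, -1, -1)ᵀ
v_3 = (1, 0, 0)ᵀ

Let N = A − (6)·I. We want v_3 with N^3 v_3 = 0 but N^2 v_3 ≠ 0; then v_{j-1} := N · v_j for j = 3, …, 2.

Pick v_3 = (1, 0, 0)ᵀ.
Then v_2 = N · v_3 = (-1, -1, -1)ᵀ.
Then v_1 = N · v_2 = (1, 0, 1)ᵀ.

Sanity check: (A − (6)·I) v_1 = (0, 0, 0)ᵀ = 0. ✓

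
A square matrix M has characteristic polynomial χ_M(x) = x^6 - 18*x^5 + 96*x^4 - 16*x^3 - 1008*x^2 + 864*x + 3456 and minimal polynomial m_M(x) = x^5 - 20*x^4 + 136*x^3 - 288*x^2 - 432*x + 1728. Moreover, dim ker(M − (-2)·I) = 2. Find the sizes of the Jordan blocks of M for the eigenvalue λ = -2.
Block sizes for λ = -2: [1, 1]

Step 1 — from the characteristic polynomial, algebraic multiplicity of λ = -2 is 2. From dim ker(M − (-2)·I) = 2, there are exactly 2 Jordan blocks for λ = -2.
Step 2 — from the minimal polynomial, the factor (x + 2) tells us the largest block for λ = -2 has size 1.
Step 3 — with total size 2, 2 blocks, and largest block 1, the block sizes (in nonincreasing order) are [1, 1].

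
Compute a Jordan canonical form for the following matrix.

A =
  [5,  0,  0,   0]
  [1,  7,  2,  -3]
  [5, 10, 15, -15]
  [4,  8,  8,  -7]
J_2(5) ⊕ J_1(5) ⊕ J_1(5)

The characteristic polynomial is
  det(x·I − A) = x^4 - 20*x^3 + 150*x^2 - 500*x + 625 = (x - 5)^4

Eigenvalues and multiplicities (the geometric multiplicity of λ is n − rank(A − λI), which equals the number of Jordan blocks for λ):
  λ = 5: algebraic multiplicity = 4, geometric multiplicity = 3

Determining the block sizes for each eigenvalue:
  λ = 5: 3 blocks summing to 4 forces exactly one block of size 2 and the rest size 1 → block sizes [2, 1, 1]

Assembling the blocks gives a Jordan form
J =
  [5, 1, 0, 0]
  [0, 5, 0, 0]
  [0, 0, 5, 0]
  [0, 0, 0, 5]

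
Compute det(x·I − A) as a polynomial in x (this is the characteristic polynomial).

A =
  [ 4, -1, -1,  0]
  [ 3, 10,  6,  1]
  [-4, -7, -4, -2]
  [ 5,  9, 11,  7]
x^4 - 17*x^3 + 108*x^2 - 304*x + 320

Expanding det(x·I − A) (e.g. by cofactor expansion or by noting that A is similar to its Jordan form J, which has the same characteristic polynomial as A) gives
  χ_A(x) = x^4 - 17*x^3 + 108*x^2 - 304*x + 320
which factors as (x - 5)*(x - 4)^3. The eigenvalues (with algebraic multiplicities) are λ = 4 with multiplicity 3, λ = 5 with multiplicity 1.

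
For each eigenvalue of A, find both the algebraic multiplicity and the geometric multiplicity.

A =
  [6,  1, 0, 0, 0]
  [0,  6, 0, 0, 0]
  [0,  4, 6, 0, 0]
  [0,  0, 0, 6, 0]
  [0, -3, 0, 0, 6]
λ = 6: alg = 5, geom = 4

Step 1 — factor the characteristic polynomial to read off the algebraic multiplicities:
  χ_A(x) = (x - 6)^5

Step 2 — compute geometric multiplicities via the rank-nullity identity g(λ) = n − rank(A − λI):
  rank(A − (6)·I) = 1, so dim ker(A − (6)·I) = n − 1 = 4

Summary:
  λ = 6: algebraic multiplicity = 5, geometric multiplicity = 4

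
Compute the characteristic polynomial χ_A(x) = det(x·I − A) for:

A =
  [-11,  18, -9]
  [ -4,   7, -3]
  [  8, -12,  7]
x^3 - 3*x^2 + 3*x - 1

Expanding det(x·I − A) (e.g. by cofactor expansion or by noting that A is similar to its Jordan form J, which has the same characteristic polynomial as A) gives
  χ_A(x) = x^3 - 3*x^2 + 3*x - 1
which factors as (x - 1)^3. The eigenvalues (with algebraic multiplicities) are λ = 1 with multiplicity 3.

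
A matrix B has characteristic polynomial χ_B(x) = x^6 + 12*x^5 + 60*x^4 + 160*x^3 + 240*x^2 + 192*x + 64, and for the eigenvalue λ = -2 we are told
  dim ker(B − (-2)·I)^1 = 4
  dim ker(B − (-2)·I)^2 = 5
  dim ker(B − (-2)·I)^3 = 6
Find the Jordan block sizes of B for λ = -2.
Block sizes for λ = -2: [3, 1, 1, 1]

From the dimensions of kernels of powers, the number of Jordan blocks of size at least j is d_j − d_{j−1} where d_j = dim ker(N^j) (with d_0 = 0). Computing the differences gives [4, 1, 1].
The number of blocks of size exactly k is (#blocks of size ≥ k) − (#blocks of size ≥ k + 1), so the partition is: 3 block(s) of size 1, 1 block(s) of size 3.
In nonincreasing order the block sizes are [3, 1, 1, 1].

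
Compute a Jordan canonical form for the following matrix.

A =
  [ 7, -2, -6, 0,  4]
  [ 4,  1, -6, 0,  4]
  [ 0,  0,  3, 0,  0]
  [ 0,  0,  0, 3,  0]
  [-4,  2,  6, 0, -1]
J_1(1) ⊕ J_1(3) ⊕ J_1(3) ⊕ J_1(3) ⊕ J_1(3)

The characteristic polynomial is
  det(x·I − A) = x^5 - 13*x^4 + 66*x^3 - 162*x^2 + 189*x - 81 = (x - 3)^4*(x - 1)

Eigenvalues and multiplicities (the geometric multiplicity of λ is n − rank(A − λI), which equals the number of Jordan blocks for λ):
  λ = 1: algebraic multiplicity = 1, geometric multiplicity = 1
  λ = 3: algebraic multiplicity = 4, geometric multiplicity = 4

Determining the block sizes for each eigenvalue:
  λ = 1: one block (gm = 1), so the single block has size am = 1 → block sizes [1]
  λ = 3: gm = am = 4, so every block has size 1 → block sizes [1, 1, 1, 1]

Assembling the blocks gives a Jordan form
J =
  [1, 0, 0, 0, 0]
  [0, 3, 0, 0, 0]
  [0, 0, 3, 0, 0]
  [0, 0, 0, 3, 0]
  [0, 0, 0, 0, 3]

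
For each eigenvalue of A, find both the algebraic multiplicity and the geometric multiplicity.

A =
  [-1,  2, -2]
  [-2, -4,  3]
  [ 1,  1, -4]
λ = -3: alg = 3, geom = 1

Step 1 — factor the characteristic polynomial to read off the algebraic multiplicities:
  χ_A(x) = (x + 3)^3

Step 2 — compute geometric multiplicities via the rank-nullity identity g(λ) = n − rank(A − λI):
  rank(A − (-3)·I) = 2, so dim ker(A − (-3)·I) = n − 2 = 1

Summary:
  λ = -3: algebraic multiplicity = 3, geometric multiplicity = 1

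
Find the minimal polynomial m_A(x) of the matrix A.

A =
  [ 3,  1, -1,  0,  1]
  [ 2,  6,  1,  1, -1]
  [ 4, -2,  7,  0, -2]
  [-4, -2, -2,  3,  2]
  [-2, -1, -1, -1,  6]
x^2 - 10*x + 25

The characteristic polynomial is χ_A(x) = (x - 5)^5, so the eigenvalues are known. The minimal polynomial is
  m_A(x) = Π_λ (x − λ)^{k_λ}
where k_λ is the size of the *largest* Jordan block for λ (equivalently, the smallest k with (A − λI)^k v = 0 for every generalised eigenvector v of λ).

  λ = 5: largest Jordan block has size 2, contributing (x − 5)^2

So m_A(x) = (x - 5)^2 = x^2 - 10*x + 25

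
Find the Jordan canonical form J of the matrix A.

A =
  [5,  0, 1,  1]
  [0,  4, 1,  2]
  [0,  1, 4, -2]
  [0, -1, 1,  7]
J_2(5) ⊕ J_2(5)

The characteristic polynomial is
  det(x·I − A) = x^4 - 20*x^3 + 150*x^2 - 500*x + 625 = (x - 5)^4

Eigenvalues and multiplicities (the geometric multiplicity of λ is n − rank(A − λI), which equals the number of Jordan blocks for λ):
  λ = 5: algebraic multiplicity = 4, geometric multiplicity = 2

Determining the block sizes for each eigenvalue:
  λ = 5: with am = 4 and gm = 2, the partition is not yet determined (e.g. several partitions of 4 into 2 parts exist). Let N = A − (5)·I. Computing rank(N^1) = 2, rank(N^2) = 0; the number of blocks of size ≥ j is rank(N^{j−1}) − rank(N^j), giving [2, 2]. So we have 2 block(s) of size 2 → block sizes [2, 2]

Assembling the blocks gives a Jordan form
J =
  [5, 1, 0, 0]
  [0, 5, 0, 0]
  [0, 0, 5, 1]
  [0, 0, 0, 5]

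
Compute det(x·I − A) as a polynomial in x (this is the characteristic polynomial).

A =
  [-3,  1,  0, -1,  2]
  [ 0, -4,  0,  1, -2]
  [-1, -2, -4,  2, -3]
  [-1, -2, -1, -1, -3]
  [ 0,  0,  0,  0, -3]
x^5 + 15*x^4 + 90*x^3 + 270*x^2 + 405*x + 243

Expanding det(x·I − A) (e.g. by cofactor expansion or by noting that A is similar to its Jordan form J, which has the same characteristic polynomial as A) gives
  χ_A(x) = x^5 + 15*x^4 + 90*x^3 + 270*x^2 + 405*x + 243
which factors as (x + 3)^5. The eigenvalues (with algebraic multiplicities) are λ = -3 with multiplicity 5.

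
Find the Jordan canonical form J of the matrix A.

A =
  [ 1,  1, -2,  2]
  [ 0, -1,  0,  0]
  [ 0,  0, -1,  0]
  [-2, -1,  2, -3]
J_2(-1) ⊕ J_1(-1) ⊕ J_1(-1)

The characteristic polynomial is
  det(x·I − A) = x^4 + 4*x^3 + 6*x^2 + 4*x + 1 = (x + 1)^4

Eigenvalues and multiplicities (the geometric multiplicity of λ is n − rank(A − λI), which equals the number of Jordan blocks for λ):
  λ = -1: algebraic multiplicity = 4, geometric multiplicity = 3

Determining the block sizes for each eigenvalue:
  λ = -1: 3 blocks summing to 4 forces exactly one block of size 2 and the rest size 1 → block sizes [2, 1, 1]

Assembling the blocks gives a Jordan form
J =
  [-1,  1,  0,  0]
  [ 0, -1,  0,  0]
  [ 0,  0, -1,  0]
  [ 0,  0,  0, -1]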